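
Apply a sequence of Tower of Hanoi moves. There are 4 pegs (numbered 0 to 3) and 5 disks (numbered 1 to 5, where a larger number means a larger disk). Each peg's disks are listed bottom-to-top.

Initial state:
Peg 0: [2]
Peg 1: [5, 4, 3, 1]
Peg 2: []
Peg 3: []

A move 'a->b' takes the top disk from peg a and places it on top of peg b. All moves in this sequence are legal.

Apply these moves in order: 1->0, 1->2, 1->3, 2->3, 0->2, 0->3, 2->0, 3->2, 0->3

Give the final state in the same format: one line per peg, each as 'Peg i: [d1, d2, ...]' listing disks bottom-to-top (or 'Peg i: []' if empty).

After move 1 (1->0):
Peg 0: [2, 1]
Peg 1: [5, 4, 3]
Peg 2: []
Peg 3: []

After move 2 (1->2):
Peg 0: [2, 1]
Peg 1: [5, 4]
Peg 2: [3]
Peg 3: []

After move 3 (1->3):
Peg 0: [2, 1]
Peg 1: [5]
Peg 2: [3]
Peg 3: [4]

After move 4 (2->3):
Peg 0: [2, 1]
Peg 1: [5]
Peg 2: []
Peg 3: [4, 3]

After move 5 (0->2):
Peg 0: [2]
Peg 1: [5]
Peg 2: [1]
Peg 3: [4, 3]

After move 6 (0->3):
Peg 0: []
Peg 1: [5]
Peg 2: [1]
Peg 3: [4, 3, 2]

After move 7 (2->0):
Peg 0: [1]
Peg 1: [5]
Peg 2: []
Peg 3: [4, 3, 2]

After move 8 (3->2):
Peg 0: [1]
Peg 1: [5]
Peg 2: [2]
Peg 3: [4, 3]

After move 9 (0->3):
Peg 0: []
Peg 1: [5]
Peg 2: [2]
Peg 3: [4, 3, 1]

Answer: Peg 0: []
Peg 1: [5]
Peg 2: [2]
Peg 3: [4, 3, 1]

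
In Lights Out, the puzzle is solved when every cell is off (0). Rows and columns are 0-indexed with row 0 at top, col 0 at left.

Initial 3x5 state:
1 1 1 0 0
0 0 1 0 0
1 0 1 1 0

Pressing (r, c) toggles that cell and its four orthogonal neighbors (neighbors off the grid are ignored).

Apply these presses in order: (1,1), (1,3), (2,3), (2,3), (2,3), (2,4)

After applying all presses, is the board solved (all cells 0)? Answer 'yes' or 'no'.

Answer: no

Derivation:
After press 1 at (1,1):
1 0 1 0 0
1 1 0 0 0
1 1 1 1 0

After press 2 at (1,3):
1 0 1 1 0
1 1 1 1 1
1 1 1 0 0

After press 3 at (2,3):
1 0 1 1 0
1 1 1 0 1
1 1 0 1 1

After press 4 at (2,3):
1 0 1 1 0
1 1 1 1 1
1 1 1 0 0

After press 5 at (2,3):
1 0 1 1 0
1 1 1 0 1
1 1 0 1 1

After press 6 at (2,4):
1 0 1 1 0
1 1 1 0 0
1 1 0 0 0

Lights still on: 8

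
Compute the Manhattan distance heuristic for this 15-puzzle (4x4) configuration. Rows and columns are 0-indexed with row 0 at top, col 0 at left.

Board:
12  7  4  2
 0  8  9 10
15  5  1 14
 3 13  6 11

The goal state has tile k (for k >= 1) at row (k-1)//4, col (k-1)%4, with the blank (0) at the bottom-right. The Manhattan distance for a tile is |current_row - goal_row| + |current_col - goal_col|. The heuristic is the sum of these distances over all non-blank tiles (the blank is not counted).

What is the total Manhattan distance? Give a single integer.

Tile 12: (0,0)->(2,3) = 5
Tile 7: (0,1)->(1,2) = 2
Tile 4: (0,2)->(0,3) = 1
Tile 2: (0,3)->(0,1) = 2
Tile 8: (1,1)->(1,3) = 2
Tile 9: (1,2)->(2,0) = 3
Tile 10: (1,3)->(2,1) = 3
Tile 15: (2,0)->(3,2) = 3
Tile 5: (2,1)->(1,0) = 2
Tile 1: (2,2)->(0,0) = 4
Tile 14: (2,3)->(3,1) = 3
Tile 3: (3,0)->(0,2) = 5
Tile 13: (3,1)->(3,0) = 1
Tile 6: (3,2)->(1,1) = 3
Tile 11: (3,3)->(2,2) = 2
Sum: 5 + 2 + 1 + 2 + 2 + 3 + 3 + 3 + 2 + 4 + 3 + 5 + 1 + 3 + 2 = 41

Answer: 41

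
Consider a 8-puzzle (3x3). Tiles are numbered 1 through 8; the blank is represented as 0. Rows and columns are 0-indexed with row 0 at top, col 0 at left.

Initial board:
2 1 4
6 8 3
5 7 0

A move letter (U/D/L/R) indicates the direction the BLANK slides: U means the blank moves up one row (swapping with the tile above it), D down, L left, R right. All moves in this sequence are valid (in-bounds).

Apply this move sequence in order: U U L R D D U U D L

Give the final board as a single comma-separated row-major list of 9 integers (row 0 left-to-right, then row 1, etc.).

Answer: 2, 1, 4, 6, 0, 8, 5, 7, 3

Derivation:
After move 1 (U):
2 1 4
6 8 0
5 7 3

After move 2 (U):
2 1 0
6 8 4
5 7 3

After move 3 (L):
2 0 1
6 8 4
5 7 3

After move 4 (R):
2 1 0
6 8 4
5 7 3

After move 5 (D):
2 1 4
6 8 0
5 7 3

After move 6 (D):
2 1 4
6 8 3
5 7 0

After move 7 (U):
2 1 4
6 8 0
5 7 3

After move 8 (U):
2 1 0
6 8 4
5 7 3

After move 9 (D):
2 1 4
6 8 0
5 7 3

After move 10 (L):
2 1 4
6 0 8
5 7 3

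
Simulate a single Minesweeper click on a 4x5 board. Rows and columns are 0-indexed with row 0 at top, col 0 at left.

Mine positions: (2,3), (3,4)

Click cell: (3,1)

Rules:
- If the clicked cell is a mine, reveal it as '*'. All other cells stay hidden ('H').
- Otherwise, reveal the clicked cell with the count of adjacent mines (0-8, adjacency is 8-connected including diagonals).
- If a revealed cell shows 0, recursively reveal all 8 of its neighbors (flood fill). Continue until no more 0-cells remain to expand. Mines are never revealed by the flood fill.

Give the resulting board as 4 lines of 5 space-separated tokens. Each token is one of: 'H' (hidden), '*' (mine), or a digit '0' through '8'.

0 0 0 0 0
0 0 1 1 1
0 0 1 H H
0 0 1 H H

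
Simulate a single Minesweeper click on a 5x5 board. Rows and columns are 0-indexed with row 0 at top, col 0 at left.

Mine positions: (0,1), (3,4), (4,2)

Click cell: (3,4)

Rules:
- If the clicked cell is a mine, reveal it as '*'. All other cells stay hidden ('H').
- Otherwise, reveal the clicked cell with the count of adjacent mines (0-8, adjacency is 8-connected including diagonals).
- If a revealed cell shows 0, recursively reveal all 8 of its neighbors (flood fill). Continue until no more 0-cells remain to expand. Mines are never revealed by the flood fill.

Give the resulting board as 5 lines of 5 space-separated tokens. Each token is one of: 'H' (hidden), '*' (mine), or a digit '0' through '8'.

H H H H H
H H H H H
H H H H H
H H H H *
H H H H H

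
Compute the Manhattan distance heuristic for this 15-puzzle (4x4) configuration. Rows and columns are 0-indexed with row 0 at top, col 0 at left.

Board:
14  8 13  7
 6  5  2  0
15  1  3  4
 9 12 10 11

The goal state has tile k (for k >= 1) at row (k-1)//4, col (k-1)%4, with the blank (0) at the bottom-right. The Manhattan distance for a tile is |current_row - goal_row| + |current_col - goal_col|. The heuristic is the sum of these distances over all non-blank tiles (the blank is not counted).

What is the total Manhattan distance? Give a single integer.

Answer: 36

Derivation:
Tile 14: at (0,0), goal (3,1), distance |0-3|+|0-1| = 4
Tile 8: at (0,1), goal (1,3), distance |0-1|+|1-3| = 3
Tile 13: at (0,2), goal (3,0), distance |0-3|+|2-0| = 5
Tile 7: at (0,3), goal (1,2), distance |0-1|+|3-2| = 2
Tile 6: at (1,0), goal (1,1), distance |1-1|+|0-1| = 1
Tile 5: at (1,1), goal (1,0), distance |1-1|+|1-0| = 1
Tile 2: at (1,2), goal (0,1), distance |1-0|+|2-1| = 2
Tile 15: at (2,0), goal (3,2), distance |2-3|+|0-2| = 3
Tile 1: at (2,1), goal (0,0), distance |2-0|+|1-0| = 3
Tile 3: at (2,2), goal (0,2), distance |2-0|+|2-2| = 2
Tile 4: at (2,3), goal (0,3), distance |2-0|+|3-3| = 2
Tile 9: at (3,0), goal (2,0), distance |3-2|+|0-0| = 1
Tile 12: at (3,1), goal (2,3), distance |3-2|+|1-3| = 3
Tile 10: at (3,2), goal (2,1), distance |3-2|+|2-1| = 2
Tile 11: at (3,3), goal (2,2), distance |3-2|+|3-2| = 2
Sum: 4 + 3 + 5 + 2 + 1 + 1 + 2 + 3 + 3 + 2 + 2 + 1 + 3 + 2 + 2 = 36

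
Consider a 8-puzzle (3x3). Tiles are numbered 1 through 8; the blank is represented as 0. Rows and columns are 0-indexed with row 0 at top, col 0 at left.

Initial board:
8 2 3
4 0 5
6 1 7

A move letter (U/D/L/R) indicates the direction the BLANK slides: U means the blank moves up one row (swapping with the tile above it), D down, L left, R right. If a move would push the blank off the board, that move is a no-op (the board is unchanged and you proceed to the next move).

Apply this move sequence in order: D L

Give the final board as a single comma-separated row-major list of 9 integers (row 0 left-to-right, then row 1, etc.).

Answer: 8, 2, 3, 4, 1, 5, 0, 6, 7

Derivation:
After move 1 (D):
8 2 3
4 1 5
6 0 7

After move 2 (L):
8 2 3
4 1 5
0 6 7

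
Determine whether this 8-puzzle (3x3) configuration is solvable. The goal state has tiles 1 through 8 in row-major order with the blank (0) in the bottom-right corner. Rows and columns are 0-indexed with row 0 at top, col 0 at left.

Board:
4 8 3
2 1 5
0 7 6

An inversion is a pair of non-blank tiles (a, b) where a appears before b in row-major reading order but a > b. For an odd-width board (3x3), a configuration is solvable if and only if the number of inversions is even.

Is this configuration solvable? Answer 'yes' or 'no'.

Answer: no

Derivation:
Inversions (pairs i<j in row-major order where tile[i] > tile[j] > 0): 13
13 is odd, so the puzzle is not solvable.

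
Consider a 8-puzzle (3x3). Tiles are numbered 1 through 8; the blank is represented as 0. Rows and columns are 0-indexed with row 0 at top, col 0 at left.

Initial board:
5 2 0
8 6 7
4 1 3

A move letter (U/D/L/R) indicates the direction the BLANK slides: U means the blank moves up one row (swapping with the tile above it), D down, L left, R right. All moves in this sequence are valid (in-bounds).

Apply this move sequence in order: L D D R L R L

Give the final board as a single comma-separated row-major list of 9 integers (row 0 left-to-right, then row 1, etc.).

Answer: 5, 6, 2, 8, 1, 7, 4, 0, 3

Derivation:
After move 1 (L):
5 0 2
8 6 7
4 1 3

After move 2 (D):
5 6 2
8 0 7
4 1 3

After move 3 (D):
5 6 2
8 1 7
4 0 3

After move 4 (R):
5 6 2
8 1 7
4 3 0

After move 5 (L):
5 6 2
8 1 7
4 0 3

After move 6 (R):
5 6 2
8 1 7
4 3 0

After move 7 (L):
5 6 2
8 1 7
4 0 3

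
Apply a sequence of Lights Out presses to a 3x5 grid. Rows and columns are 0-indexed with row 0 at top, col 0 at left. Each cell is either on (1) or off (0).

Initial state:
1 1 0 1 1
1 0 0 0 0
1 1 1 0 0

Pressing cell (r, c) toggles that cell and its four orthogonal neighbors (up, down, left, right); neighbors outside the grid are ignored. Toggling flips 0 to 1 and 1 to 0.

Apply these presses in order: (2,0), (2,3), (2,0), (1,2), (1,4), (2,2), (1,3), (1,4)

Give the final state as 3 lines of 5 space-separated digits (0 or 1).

Answer: 1 1 1 0 1
1 1 1 1 1
1 0 0 1 1

Derivation:
After press 1 at (2,0):
1 1 0 1 1
0 0 0 0 0
0 0 1 0 0

After press 2 at (2,3):
1 1 0 1 1
0 0 0 1 0
0 0 0 1 1

After press 3 at (2,0):
1 1 0 1 1
1 0 0 1 0
1 1 0 1 1

After press 4 at (1,2):
1 1 1 1 1
1 1 1 0 0
1 1 1 1 1

After press 5 at (1,4):
1 1 1 1 0
1 1 1 1 1
1 1 1 1 0

After press 6 at (2,2):
1 1 1 1 0
1 1 0 1 1
1 0 0 0 0

After press 7 at (1,3):
1 1 1 0 0
1 1 1 0 0
1 0 0 1 0

After press 8 at (1,4):
1 1 1 0 1
1 1 1 1 1
1 0 0 1 1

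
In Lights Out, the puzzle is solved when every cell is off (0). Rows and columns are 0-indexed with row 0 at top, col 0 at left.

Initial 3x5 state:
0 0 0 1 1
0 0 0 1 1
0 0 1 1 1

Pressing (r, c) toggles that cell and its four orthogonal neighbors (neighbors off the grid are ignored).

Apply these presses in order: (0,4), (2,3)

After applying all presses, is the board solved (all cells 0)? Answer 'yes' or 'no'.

Answer: yes

Derivation:
After press 1 at (0,4):
0 0 0 0 0
0 0 0 1 0
0 0 1 1 1

After press 2 at (2,3):
0 0 0 0 0
0 0 0 0 0
0 0 0 0 0

Lights still on: 0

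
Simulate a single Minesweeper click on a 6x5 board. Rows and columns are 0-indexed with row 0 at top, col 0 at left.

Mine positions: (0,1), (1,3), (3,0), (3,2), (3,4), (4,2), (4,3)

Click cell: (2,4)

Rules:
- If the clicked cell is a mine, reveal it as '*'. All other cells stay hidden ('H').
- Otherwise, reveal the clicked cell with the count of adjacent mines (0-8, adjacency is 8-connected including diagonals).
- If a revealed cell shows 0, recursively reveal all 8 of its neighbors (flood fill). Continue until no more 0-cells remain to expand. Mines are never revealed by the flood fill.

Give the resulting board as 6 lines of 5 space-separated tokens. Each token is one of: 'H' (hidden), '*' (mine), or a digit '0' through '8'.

H H H H H
H H H H H
H H H H 2
H H H H H
H H H H H
H H H H H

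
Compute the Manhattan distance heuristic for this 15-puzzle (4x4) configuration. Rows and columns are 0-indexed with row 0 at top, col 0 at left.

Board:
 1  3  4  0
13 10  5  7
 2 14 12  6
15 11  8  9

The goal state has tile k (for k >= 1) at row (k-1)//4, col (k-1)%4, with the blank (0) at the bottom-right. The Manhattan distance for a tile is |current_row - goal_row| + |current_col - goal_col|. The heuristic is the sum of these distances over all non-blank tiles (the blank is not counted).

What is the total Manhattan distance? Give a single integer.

Tile 1: (0,0)->(0,0) = 0
Tile 3: (0,1)->(0,2) = 1
Tile 4: (0,2)->(0,3) = 1
Tile 13: (1,0)->(3,0) = 2
Tile 10: (1,1)->(2,1) = 1
Tile 5: (1,2)->(1,0) = 2
Tile 7: (1,3)->(1,2) = 1
Tile 2: (2,0)->(0,1) = 3
Tile 14: (2,1)->(3,1) = 1
Tile 12: (2,2)->(2,3) = 1
Tile 6: (2,3)->(1,1) = 3
Tile 15: (3,0)->(3,2) = 2
Tile 11: (3,1)->(2,2) = 2
Tile 8: (3,2)->(1,3) = 3
Tile 9: (3,3)->(2,0) = 4
Sum: 0 + 1 + 1 + 2 + 1 + 2 + 1 + 3 + 1 + 1 + 3 + 2 + 2 + 3 + 4 = 27

Answer: 27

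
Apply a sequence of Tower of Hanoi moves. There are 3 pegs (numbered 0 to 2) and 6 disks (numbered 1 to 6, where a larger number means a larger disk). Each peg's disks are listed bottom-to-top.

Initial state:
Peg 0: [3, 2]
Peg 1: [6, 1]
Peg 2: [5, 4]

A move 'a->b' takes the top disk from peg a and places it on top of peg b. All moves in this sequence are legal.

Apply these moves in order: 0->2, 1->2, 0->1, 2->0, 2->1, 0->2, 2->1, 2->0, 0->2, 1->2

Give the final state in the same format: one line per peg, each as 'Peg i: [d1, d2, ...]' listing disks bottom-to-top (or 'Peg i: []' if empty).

After move 1 (0->2):
Peg 0: [3]
Peg 1: [6, 1]
Peg 2: [5, 4, 2]

After move 2 (1->2):
Peg 0: [3]
Peg 1: [6]
Peg 2: [5, 4, 2, 1]

After move 3 (0->1):
Peg 0: []
Peg 1: [6, 3]
Peg 2: [5, 4, 2, 1]

After move 4 (2->0):
Peg 0: [1]
Peg 1: [6, 3]
Peg 2: [5, 4, 2]

After move 5 (2->1):
Peg 0: [1]
Peg 1: [6, 3, 2]
Peg 2: [5, 4]

After move 6 (0->2):
Peg 0: []
Peg 1: [6, 3, 2]
Peg 2: [5, 4, 1]

After move 7 (2->1):
Peg 0: []
Peg 1: [6, 3, 2, 1]
Peg 2: [5, 4]

After move 8 (2->0):
Peg 0: [4]
Peg 1: [6, 3, 2, 1]
Peg 2: [5]

After move 9 (0->2):
Peg 0: []
Peg 1: [6, 3, 2, 1]
Peg 2: [5, 4]

After move 10 (1->2):
Peg 0: []
Peg 1: [6, 3, 2]
Peg 2: [5, 4, 1]

Answer: Peg 0: []
Peg 1: [6, 3, 2]
Peg 2: [5, 4, 1]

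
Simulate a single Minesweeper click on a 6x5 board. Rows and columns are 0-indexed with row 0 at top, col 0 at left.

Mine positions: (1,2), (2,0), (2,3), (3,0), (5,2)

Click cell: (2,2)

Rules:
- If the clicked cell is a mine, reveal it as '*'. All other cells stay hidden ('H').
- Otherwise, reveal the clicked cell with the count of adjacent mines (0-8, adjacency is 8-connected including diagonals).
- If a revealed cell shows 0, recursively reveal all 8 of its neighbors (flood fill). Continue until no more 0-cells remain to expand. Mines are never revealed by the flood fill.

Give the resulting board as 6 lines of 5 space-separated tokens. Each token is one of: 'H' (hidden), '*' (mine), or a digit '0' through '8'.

H H H H H
H H H H H
H H 2 H H
H H H H H
H H H H H
H H H H H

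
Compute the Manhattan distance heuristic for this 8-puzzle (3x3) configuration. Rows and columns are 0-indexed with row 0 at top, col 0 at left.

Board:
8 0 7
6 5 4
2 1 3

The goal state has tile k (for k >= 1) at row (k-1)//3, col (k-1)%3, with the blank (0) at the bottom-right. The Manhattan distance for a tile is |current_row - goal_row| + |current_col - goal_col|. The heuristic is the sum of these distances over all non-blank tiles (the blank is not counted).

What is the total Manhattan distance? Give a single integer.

Answer: 19

Derivation:
Tile 8: at (0,0), goal (2,1), distance |0-2|+|0-1| = 3
Tile 7: at (0,2), goal (2,0), distance |0-2|+|2-0| = 4
Tile 6: at (1,0), goal (1,2), distance |1-1|+|0-2| = 2
Tile 5: at (1,1), goal (1,1), distance |1-1|+|1-1| = 0
Tile 4: at (1,2), goal (1,0), distance |1-1|+|2-0| = 2
Tile 2: at (2,0), goal (0,1), distance |2-0|+|0-1| = 3
Tile 1: at (2,1), goal (0,0), distance |2-0|+|1-0| = 3
Tile 3: at (2,2), goal (0,2), distance |2-0|+|2-2| = 2
Sum: 3 + 4 + 2 + 0 + 2 + 3 + 3 + 2 = 19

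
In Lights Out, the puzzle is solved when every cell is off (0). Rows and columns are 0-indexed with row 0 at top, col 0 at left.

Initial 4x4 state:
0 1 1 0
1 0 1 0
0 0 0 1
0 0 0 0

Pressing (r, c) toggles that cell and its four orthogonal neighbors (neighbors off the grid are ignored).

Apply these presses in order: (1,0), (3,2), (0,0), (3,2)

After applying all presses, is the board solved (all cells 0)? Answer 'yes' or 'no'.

After press 1 at (1,0):
1 1 1 0
0 1 1 0
1 0 0 1
0 0 0 0

After press 2 at (3,2):
1 1 1 0
0 1 1 0
1 0 1 1
0 1 1 1

After press 3 at (0,0):
0 0 1 0
1 1 1 0
1 0 1 1
0 1 1 1

After press 4 at (3,2):
0 0 1 0
1 1 1 0
1 0 0 1
0 0 0 0

Lights still on: 6

Answer: no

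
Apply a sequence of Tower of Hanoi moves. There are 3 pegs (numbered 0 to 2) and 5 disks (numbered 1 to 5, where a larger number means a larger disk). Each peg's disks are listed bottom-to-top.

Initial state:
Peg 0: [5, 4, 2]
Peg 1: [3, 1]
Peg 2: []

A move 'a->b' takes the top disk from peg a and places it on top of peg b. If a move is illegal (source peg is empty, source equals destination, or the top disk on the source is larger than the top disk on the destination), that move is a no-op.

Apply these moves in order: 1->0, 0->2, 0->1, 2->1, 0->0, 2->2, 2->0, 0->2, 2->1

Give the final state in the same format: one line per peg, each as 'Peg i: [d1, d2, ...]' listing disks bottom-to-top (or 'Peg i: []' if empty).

Answer: Peg 0: [5]
Peg 1: [3, 2, 1]
Peg 2: [4]

Derivation:
After move 1 (1->0):
Peg 0: [5, 4, 2, 1]
Peg 1: [3]
Peg 2: []

After move 2 (0->2):
Peg 0: [5, 4, 2]
Peg 1: [3]
Peg 2: [1]

After move 3 (0->1):
Peg 0: [5, 4]
Peg 1: [3, 2]
Peg 2: [1]

After move 4 (2->1):
Peg 0: [5, 4]
Peg 1: [3, 2, 1]
Peg 2: []

After move 5 (0->0):
Peg 0: [5, 4]
Peg 1: [3, 2, 1]
Peg 2: []

After move 6 (2->2):
Peg 0: [5, 4]
Peg 1: [3, 2, 1]
Peg 2: []

After move 7 (2->0):
Peg 0: [5, 4]
Peg 1: [3, 2, 1]
Peg 2: []

After move 8 (0->2):
Peg 0: [5]
Peg 1: [3, 2, 1]
Peg 2: [4]

After move 9 (2->1):
Peg 0: [5]
Peg 1: [3, 2, 1]
Peg 2: [4]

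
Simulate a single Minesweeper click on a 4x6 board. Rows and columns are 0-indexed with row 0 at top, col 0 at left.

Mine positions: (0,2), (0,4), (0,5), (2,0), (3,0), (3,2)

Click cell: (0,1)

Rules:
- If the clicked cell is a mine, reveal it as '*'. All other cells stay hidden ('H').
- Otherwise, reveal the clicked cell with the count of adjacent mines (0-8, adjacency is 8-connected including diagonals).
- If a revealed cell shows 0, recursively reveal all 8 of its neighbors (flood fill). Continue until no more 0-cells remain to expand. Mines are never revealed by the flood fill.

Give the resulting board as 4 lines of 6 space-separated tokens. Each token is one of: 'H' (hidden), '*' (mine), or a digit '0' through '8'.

H 1 H H H H
H H H H H H
H H H H H H
H H H H H H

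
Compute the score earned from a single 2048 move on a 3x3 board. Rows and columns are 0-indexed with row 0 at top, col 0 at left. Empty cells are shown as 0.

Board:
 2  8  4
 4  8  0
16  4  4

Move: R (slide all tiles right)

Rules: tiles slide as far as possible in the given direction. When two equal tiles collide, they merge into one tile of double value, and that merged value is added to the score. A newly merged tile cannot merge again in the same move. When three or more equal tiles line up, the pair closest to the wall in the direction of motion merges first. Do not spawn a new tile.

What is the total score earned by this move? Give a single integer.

Answer: 8

Derivation:
Slide right:
row 0: [2, 8, 4] -> [2, 8, 4]  score +0 (running 0)
row 1: [4, 8, 0] -> [0, 4, 8]  score +0 (running 0)
row 2: [16, 4, 4] -> [0, 16, 8]  score +8 (running 8)
Board after move:
 2  8  4
 0  4  8
 0 16  8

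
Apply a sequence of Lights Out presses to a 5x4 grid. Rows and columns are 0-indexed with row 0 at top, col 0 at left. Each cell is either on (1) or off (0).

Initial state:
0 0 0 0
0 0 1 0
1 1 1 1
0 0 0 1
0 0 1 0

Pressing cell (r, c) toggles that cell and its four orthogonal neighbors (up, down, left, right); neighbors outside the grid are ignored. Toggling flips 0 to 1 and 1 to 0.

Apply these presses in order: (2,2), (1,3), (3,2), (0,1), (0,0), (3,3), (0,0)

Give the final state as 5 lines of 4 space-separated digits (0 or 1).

After press 1 at (2,2):
0 0 0 0
0 0 0 0
1 0 0 0
0 0 1 1
0 0 1 0

After press 2 at (1,3):
0 0 0 1
0 0 1 1
1 0 0 1
0 0 1 1
0 0 1 0

After press 3 at (3,2):
0 0 0 1
0 0 1 1
1 0 1 1
0 1 0 0
0 0 0 0

After press 4 at (0,1):
1 1 1 1
0 1 1 1
1 0 1 1
0 1 0 0
0 0 0 0

After press 5 at (0,0):
0 0 1 1
1 1 1 1
1 0 1 1
0 1 0 0
0 0 0 0

After press 6 at (3,3):
0 0 1 1
1 1 1 1
1 0 1 0
0 1 1 1
0 0 0 1

After press 7 at (0,0):
1 1 1 1
0 1 1 1
1 0 1 0
0 1 1 1
0 0 0 1

Answer: 1 1 1 1
0 1 1 1
1 0 1 0
0 1 1 1
0 0 0 1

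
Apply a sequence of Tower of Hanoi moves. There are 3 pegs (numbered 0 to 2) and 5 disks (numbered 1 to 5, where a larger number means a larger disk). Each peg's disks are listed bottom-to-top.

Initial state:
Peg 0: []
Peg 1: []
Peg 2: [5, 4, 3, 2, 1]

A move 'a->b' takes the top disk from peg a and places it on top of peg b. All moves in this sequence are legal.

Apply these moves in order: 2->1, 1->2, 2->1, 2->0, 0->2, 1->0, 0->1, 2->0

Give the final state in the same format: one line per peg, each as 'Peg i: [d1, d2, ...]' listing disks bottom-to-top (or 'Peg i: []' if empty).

Answer: Peg 0: [2]
Peg 1: [1]
Peg 2: [5, 4, 3]

Derivation:
After move 1 (2->1):
Peg 0: []
Peg 1: [1]
Peg 2: [5, 4, 3, 2]

After move 2 (1->2):
Peg 0: []
Peg 1: []
Peg 2: [5, 4, 3, 2, 1]

After move 3 (2->1):
Peg 0: []
Peg 1: [1]
Peg 2: [5, 4, 3, 2]

After move 4 (2->0):
Peg 0: [2]
Peg 1: [1]
Peg 2: [5, 4, 3]

After move 5 (0->2):
Peg 0: []
Peg 1: [1]
Peg 2: [5, 4, 3, 2]

After move 6 (1->0):
Peg 0: [1]
Peg 1: []
Peg 2: [5, 4, 3, 2]

After move 7 (0->1):
Peg 0: []
Peg 1: [1]
Peg 2: [5, 4, 3, 2]

After move 8 (2->0):
Peg 0: [2]
Peg 1: [1]
Peg 2: [5, 4, 3]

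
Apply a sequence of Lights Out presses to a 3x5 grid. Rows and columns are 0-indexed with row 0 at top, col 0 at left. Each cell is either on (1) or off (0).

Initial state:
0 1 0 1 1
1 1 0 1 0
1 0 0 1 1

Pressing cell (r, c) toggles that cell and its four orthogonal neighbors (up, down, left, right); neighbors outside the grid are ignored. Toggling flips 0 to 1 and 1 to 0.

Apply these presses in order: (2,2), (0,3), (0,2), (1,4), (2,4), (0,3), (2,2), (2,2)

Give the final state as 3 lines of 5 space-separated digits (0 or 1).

Answer: 0 0 1 0 0
1 1 0 0 0
1 1 1 1 1

Derivation:
After press 1 at (2,2):
0 1 0 1 1
1 1 1 1 0
1 1 1 0 1

After press 2 at (0,3):
0 1 1 0 0
1 1 1 0 0
1 1 1 0 1

After press 3 at (0,2):
0 0 0 1 0
1 1 0 0 0
1 1 1 0 1

After press 4 at (1,4):
0 0 0 1 1
1 1 0 1 1
1 1 1 0 0

After press 5 at (2,4):
0 0 0 1 1
1 1 0 1 0
1 1 1 1 1

After press 6 at (0,3):
0 0 1 0 0
1 1 0 0 0
1 1 1 1 1

After press 7 at (2,2):
0 0 1 0 0
1 1 1 0 0
1 0 0 0 1

After press 8 at (2,2):
0 0 1 0 0
1 1 0 0 0
1 1 1 1 1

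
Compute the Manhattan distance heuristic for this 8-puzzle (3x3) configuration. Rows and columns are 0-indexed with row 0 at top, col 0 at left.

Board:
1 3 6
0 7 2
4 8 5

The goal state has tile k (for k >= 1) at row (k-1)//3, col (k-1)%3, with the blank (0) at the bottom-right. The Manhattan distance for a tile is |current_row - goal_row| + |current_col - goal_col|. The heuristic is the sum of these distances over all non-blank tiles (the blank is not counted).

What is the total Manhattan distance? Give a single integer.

Tile 1: (0,0)->(0,0) = 0
Tile 3: (0,1)->(0,2) = 1
Tile 6: (0,2)->(1,2) = 1
Tile 7: (1,1)->(2,0) = 2
Tile 2: (1,2)->(0,1) = 2
Tile 4: (2,0)->(1,0) = 1
Tile 8: (2,1)->(2,1) = 0
Tile 5: (2,2)->(1,1) = 2
Sum: 0 + 1 + 1 + 2 + 2 + 1 + 0 + 2 = 9

Answer: 9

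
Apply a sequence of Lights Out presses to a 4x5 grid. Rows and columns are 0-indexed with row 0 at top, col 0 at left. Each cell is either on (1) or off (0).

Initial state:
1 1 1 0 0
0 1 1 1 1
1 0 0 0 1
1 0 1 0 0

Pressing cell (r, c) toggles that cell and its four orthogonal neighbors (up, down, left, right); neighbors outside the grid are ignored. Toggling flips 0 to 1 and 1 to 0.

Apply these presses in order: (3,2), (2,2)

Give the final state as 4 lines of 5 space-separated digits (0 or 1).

Answer: 1 1 1 0 0
0 1 0 1 1
1 1 0 1 1
1 1 1 1 0

Derivation:
After press 1 at (3,2):
1 1 1 0 0
0 1 1 1 1
1 0 1 0 1
1 1 0 1 0

After press 2 at (2,2):
1 1 1 0 0
0 1 0 1 1
1 1 0 1 1
1 1 1 1 0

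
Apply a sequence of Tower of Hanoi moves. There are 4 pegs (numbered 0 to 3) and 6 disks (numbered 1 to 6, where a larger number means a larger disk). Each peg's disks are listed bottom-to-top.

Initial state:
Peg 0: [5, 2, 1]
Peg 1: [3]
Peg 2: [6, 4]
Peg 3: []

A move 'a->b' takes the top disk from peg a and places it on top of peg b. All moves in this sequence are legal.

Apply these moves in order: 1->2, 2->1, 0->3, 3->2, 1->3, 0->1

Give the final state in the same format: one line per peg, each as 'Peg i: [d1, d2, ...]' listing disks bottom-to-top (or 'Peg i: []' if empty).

After move 1 (1->2):
Peg 0: [5, 2, 1]
Peg 1: []
Peg 2: [6, 4, 3]
Peg 3: []

After move 2 (2->1):
Peg 0: [5, 2, 1]
Peg 1: [3]
Peg 2: [6, 4]
Peg 3: []

After move 3 (0->3):
Peg 0: [5, 2]
Peg 1: [3]
Peg 2: [6, 4]
Peg 3: [1]

After move 4 (3->2):
Peg 0: [5, 2]
Peg 1: [3]
Peg 2: [6, 4, 1]
Peg 3: []

After move 5 (1->3):
Peg 0: [5, 2]
Peg 1: []
Peg 2: [6, 4, 1]
Peg 3: [3]

After move 6 (0->1):
Peg 0: [5]
Peg 1: [2]
Peg 2: [6, 4, 1]
Peg 3: [3]

Answer: Peg 0: [5]
Peg 1: [2]
Peg 2: [6, 4, 1]
Peg 3: [3]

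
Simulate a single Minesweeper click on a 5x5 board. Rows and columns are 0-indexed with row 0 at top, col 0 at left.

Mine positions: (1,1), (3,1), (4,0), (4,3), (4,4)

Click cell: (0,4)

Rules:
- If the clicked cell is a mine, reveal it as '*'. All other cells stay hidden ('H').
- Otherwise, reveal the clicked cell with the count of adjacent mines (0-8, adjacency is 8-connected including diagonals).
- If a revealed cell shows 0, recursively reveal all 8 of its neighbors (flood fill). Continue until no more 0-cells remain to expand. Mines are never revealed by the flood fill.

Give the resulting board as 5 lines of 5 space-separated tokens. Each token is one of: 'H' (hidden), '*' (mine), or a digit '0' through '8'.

H H 1 0 0
H H 1 0 0
H H 2 0 0
H H 2 2 2
H H H H H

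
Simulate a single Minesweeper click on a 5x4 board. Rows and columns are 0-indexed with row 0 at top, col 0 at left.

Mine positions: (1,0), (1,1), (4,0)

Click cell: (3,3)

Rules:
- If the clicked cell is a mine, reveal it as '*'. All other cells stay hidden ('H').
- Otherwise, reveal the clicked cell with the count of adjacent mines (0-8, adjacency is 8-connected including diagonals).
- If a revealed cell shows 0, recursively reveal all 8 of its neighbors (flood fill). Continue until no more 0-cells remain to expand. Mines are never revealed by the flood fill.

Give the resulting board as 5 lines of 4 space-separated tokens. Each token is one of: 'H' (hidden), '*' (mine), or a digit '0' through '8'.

H H 1 0
H H 1 0
H 2 1 0
H 1 0 0
H 1 0 0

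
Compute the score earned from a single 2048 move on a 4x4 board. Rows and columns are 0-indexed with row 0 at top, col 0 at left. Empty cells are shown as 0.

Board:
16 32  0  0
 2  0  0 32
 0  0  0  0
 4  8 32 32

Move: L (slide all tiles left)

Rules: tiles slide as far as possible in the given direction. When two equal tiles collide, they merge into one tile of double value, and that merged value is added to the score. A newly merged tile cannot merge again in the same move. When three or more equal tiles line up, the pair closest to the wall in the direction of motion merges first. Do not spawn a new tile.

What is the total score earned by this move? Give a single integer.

Slide left:
row 0: [16, 32, 0, 0] -> [16, 32, 0, 0]  score +0 (running 0)
row 1: [2, 0, 0, 32] -> [2, 32, 0, 0]  score +0 (running 0)
row 2: [0, 0, 0, 0] -> [0, 0, 0, 0]  score +0 (running 0)
row 3: [4, 8, 32, 32] -> [4, 8, 64, 0]  score +64 (running 64)
Board after move:
16 32  0  0
 2 32  0  0
 0  0  0  0
 4  8 64  0

Answer: 64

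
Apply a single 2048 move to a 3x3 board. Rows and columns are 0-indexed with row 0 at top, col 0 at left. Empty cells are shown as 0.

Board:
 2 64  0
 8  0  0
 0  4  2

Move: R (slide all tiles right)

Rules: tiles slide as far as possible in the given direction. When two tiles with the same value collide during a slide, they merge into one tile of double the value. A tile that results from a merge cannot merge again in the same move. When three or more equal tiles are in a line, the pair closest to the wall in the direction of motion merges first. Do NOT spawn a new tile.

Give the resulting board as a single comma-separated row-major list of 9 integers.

Slide right:
row 0: [2, 64, 0] -> [0, 2, 64]
row 1: [8, 0, 0] -> [0, 0, 8]
row 2: [0, 4, 2] -> [0, 4, 2]

Answer: 0, 2, 64, 0, 0, 8, 0, 4, 2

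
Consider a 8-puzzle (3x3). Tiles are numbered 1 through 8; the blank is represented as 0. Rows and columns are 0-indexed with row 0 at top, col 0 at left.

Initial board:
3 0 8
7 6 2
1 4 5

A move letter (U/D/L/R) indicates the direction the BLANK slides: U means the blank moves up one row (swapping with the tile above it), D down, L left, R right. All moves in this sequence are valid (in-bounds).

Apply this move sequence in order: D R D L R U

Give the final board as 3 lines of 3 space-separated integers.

Answer: 3 6 8
7 2 0
1 4 5

Derivation:
After move 1 (D):
3 6 8
7 0 2
1 4 5

After move 2 (R):
3 6 8
7 2 0
1 4 5

After move 3 (D):
3 6 8
7 2 5
1 4 0

After move 4 (L):
3 6 8
7 2 5
1 0 4

After move 5 (R):
3 6 8
7 2 5
1 4 0

After move 6 (U):
3 6 8
7 2 0
1 4 5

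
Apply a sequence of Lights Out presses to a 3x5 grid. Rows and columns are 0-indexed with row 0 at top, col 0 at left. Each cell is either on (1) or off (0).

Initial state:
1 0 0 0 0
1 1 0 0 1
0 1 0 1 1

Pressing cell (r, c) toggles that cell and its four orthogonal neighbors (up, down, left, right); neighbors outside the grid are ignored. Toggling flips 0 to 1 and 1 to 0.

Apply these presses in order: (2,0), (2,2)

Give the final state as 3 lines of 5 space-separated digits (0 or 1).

After press 1 at (2,0):
1 0 0 0 0
0 1 0 0 1
1 0 0 1 1

After press 2 at (2,2):
1 0 0 0 0
0 1 1 0 1
1 1 1 0 1

Answer: 1 0 0 0 0
0 1 1 0 1
1 1 1 0 1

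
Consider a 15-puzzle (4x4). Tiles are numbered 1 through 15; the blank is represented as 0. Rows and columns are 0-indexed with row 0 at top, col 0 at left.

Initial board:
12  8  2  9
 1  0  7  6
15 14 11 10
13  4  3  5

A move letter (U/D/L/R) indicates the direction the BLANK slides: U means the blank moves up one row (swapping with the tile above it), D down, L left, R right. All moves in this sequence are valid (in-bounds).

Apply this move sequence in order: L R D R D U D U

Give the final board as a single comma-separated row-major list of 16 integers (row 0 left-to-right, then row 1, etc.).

After move 1 (L):
12  8  2  9
 0  1  7  6
15 14 11 10
13  4  3  5

After move 2 (R):
12  8  2  9
 1  0  7  6
15 14 11 10
13  4  3  5

After move 3 (D):
12  8  2  9
 1 14  7  6
15  0 11 10
13  4  3  5

After move 4 (R):
12  8  2  9
 1 14  7  6
15 11  0 10
13  4  3  5

After move 5 (D):
12  8  2  9
 1 14  7  6
15 11  3 10
13  4  0  5

After move 6 (U):
12  8  2  9
 1 14  7  6
15 11  0 10
13  4  3  5

After move 7 (D):
12  8  2  9
 1 14  7  6
15 11  3 10
13  4  0  5

After move 8 (U):
12  8  2  9
 1 14  7  6
15 11  0 10
13  4  3  5

Answer: 12, 8, 2, 9, 1, 14, 7, 6, 15, 11, 0, 10, 13, 4, 3, 5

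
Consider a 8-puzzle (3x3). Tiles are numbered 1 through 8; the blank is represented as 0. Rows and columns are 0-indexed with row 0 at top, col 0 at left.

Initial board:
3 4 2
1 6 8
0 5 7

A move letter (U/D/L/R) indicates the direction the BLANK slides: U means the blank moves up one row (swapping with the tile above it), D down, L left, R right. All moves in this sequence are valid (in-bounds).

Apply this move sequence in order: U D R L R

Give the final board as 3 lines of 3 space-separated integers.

After move 1 (U):
3 4 2
0 6 8
1 5 7

After move 2 (D):
3 4 2
1 6 8
0 5 7

After move 3 (R):
3 4 2
1 6 8
5 0 7

After move 4 (L):
3 4 2
1 6 8
0 5 7

After move 5 (R):
3 4 2
1 6 8
5 0 7

Answer: 3 4 2
1 6 8
5 0 7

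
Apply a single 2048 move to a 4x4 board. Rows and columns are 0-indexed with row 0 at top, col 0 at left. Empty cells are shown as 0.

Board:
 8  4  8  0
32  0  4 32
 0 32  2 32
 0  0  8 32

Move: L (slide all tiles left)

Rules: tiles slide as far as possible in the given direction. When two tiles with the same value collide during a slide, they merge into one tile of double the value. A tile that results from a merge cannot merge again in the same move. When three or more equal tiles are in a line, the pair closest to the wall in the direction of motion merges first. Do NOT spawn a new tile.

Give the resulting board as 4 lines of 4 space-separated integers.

Slide left:
row 0: [8, 4, 8, 0] -> [8, 4, 8, 0]
row 1: [32, 0, 4, 32] -> [32, 4, 32, 0]
row 2: [0, 32, 2, 32] -> [32, 2, 32, 0]
row 3: [0, 0, 8, 32] -> [8, 32, 0, 0]

Answer:  8  4  8  0
32  4 32  0
32  2 32  0
 8 32  0  0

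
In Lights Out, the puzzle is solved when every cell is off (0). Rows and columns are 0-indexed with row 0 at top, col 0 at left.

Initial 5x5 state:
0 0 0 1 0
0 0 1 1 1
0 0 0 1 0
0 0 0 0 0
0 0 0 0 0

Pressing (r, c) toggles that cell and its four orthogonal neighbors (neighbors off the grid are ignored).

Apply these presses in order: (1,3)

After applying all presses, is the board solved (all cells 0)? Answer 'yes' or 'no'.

After press 1 at (1,3):
0 0 0 0 0
0 0 0 0 0
0 0 0 0 0
0 0 0 0 0
0 0 0 0 0

Lights still on: 0

Answer: yes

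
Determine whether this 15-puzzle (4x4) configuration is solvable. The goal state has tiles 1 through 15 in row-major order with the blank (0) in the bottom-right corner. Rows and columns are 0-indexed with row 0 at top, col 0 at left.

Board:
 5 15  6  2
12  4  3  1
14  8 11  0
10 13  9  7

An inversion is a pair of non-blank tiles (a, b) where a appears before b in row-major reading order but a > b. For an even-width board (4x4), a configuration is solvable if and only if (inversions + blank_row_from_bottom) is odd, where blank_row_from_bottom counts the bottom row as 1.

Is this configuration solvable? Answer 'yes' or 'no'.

Answer: no

Derivation:
Inversions: 48
Blank is in row 2 (0-indexed from top), which is row 2 counting from the bottom (bottom = 1).
48 + 2 = 50, which is even, so the puzzle is not solvable.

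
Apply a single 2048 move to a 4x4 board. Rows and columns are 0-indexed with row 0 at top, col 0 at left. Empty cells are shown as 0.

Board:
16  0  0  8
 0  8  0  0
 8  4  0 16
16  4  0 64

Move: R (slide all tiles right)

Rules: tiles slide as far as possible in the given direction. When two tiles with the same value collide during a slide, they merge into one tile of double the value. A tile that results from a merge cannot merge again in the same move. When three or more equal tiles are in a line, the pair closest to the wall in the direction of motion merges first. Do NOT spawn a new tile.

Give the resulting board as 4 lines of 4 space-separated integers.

Answer:  0  0 16  8
 0  0  0  8
 0  8  4 16
 0 16  4 64

Derivation:
Slide right:
row 0: [16, 0, 0, 8] -> [0, 0, 16, 8]
row 1: [0, 8, 0, 0] -> [0, 0, 0, 8]
row 2: [8, 4, 0, 16] -> [0, 8, 4, 16]
row 3: [16, 4, 0, 64] -> [0, 16, 4, 64]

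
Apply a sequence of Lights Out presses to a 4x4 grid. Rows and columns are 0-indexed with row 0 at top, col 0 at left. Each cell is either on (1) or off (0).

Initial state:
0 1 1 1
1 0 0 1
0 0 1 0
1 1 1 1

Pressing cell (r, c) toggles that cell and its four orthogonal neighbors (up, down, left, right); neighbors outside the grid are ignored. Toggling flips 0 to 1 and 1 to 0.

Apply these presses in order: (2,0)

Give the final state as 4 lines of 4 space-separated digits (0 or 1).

After press 1 at (2,0):
0 1 1 1
0 0 0 1
1 1 1 0
0 1 1 1

Answer: 0 1 1 1
0 0 0 1
1 1 1 0
0 1 1 1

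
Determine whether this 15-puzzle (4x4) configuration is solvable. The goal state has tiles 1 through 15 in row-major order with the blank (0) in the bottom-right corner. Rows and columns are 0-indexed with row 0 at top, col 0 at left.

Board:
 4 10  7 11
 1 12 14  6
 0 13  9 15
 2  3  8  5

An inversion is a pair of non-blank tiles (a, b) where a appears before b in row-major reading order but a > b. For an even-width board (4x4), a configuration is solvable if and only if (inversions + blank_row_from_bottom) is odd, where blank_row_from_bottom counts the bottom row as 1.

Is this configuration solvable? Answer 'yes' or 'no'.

Inversions: 53
Blank is in row 2 (0-indexed from top), which is row 2 counting from the bottom (bottom = 1).
53 + 2 = 55, which is odd, so the puzzle is solvable.

Answer: yes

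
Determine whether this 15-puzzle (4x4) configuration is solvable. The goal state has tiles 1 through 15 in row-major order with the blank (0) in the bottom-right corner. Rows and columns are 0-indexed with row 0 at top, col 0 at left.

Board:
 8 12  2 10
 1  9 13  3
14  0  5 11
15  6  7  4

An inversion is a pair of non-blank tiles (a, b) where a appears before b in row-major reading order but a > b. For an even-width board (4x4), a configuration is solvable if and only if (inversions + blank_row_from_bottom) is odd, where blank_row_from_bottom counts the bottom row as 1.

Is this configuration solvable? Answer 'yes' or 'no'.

Answer: no

Derivation:
Inversions: 50
Blank is in row 2 (0-indexed from top), which is row 2 counting from the bottom (bottom = 1).
50 + 2 = 52, which is even, so the puzzle is not solvable.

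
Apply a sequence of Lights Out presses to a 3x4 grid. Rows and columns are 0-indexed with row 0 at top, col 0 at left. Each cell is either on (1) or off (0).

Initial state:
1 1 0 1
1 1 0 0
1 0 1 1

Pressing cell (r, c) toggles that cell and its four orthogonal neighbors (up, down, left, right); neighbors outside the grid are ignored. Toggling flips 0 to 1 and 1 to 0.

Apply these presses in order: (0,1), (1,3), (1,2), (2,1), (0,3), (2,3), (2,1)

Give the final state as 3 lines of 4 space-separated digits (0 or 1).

Answer: 0 0 1 1
1 1 0 0
1 0 1 1

Derivation:
After press 1 at (0,1):
0 0 1 1
1 0 0 0
1 0 1 1

After press 2 at (1,3):
0 0 1 0
1 0 1 1
1 0 1 0

After press 3 at (1,2):
0 0 0 0
1 1 0 0
1 0 0 0

After press 4 at (2,1):
0 0 0 0
1 0 0 0
0 1 1 0

After press 5 at (0,3):
0 0 1 1
1 0 0 1
0 1 1 0

After press 6 at (2,3):
0 0 1 1
1 0 0 0
0 1 0 1

After press 7 at (2,1):
0 0 1 1
1 1 0 0
1 0 1 1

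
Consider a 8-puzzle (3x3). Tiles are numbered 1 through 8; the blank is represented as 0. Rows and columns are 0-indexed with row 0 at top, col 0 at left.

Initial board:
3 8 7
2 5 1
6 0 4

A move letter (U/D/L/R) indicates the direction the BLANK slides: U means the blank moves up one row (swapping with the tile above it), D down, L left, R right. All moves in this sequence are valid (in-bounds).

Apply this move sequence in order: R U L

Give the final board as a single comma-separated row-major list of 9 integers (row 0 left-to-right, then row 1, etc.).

After move 1 (R):
3 8 7
2 5 1
6 4 0

After move 2 (U):
3 8 7
2 5 0
6 4 1

After move 3 (L):
3 8 7
2 0 5
6 4 1

Answer: 3, 8, 7, 2, 0, 5, 6, 4, 1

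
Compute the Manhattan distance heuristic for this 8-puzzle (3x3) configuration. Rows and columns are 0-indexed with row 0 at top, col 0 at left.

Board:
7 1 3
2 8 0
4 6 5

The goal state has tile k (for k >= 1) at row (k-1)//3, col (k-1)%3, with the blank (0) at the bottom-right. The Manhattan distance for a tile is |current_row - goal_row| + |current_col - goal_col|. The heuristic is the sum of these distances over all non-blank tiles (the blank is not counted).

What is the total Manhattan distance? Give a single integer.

Tile 7: at (0,0), goal (2,0), distance |0-2|+|0-0| = 2
Tile 1: at (0,1), goal (0,0), distance |0-0|+|1-0| = 1
Tile 3: at (0,2), goal (0,2), distance |0-0|+|2-2| = 0
Tile 2: at (1,0), goal (0,1), distance |1-0|+|0-1| = 2
Tile 8: at (1,1), goal (2,1), distance |1-2|+|1-1| = 1
Tile 4: at (2,0), goal (1,0), distance |2-1|+|0-0| = 1
Tile 6: at (2,1), goal (1,2), distance |2-1|+|1-2| = 2
Tile 5: at (2,2), goal (1,1), distance |2-1|+|2-1| = 2
Sum: 2 + 1 + 0 + 2 + 1 + 1 + 2 + 2 = 11

Answer: 11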